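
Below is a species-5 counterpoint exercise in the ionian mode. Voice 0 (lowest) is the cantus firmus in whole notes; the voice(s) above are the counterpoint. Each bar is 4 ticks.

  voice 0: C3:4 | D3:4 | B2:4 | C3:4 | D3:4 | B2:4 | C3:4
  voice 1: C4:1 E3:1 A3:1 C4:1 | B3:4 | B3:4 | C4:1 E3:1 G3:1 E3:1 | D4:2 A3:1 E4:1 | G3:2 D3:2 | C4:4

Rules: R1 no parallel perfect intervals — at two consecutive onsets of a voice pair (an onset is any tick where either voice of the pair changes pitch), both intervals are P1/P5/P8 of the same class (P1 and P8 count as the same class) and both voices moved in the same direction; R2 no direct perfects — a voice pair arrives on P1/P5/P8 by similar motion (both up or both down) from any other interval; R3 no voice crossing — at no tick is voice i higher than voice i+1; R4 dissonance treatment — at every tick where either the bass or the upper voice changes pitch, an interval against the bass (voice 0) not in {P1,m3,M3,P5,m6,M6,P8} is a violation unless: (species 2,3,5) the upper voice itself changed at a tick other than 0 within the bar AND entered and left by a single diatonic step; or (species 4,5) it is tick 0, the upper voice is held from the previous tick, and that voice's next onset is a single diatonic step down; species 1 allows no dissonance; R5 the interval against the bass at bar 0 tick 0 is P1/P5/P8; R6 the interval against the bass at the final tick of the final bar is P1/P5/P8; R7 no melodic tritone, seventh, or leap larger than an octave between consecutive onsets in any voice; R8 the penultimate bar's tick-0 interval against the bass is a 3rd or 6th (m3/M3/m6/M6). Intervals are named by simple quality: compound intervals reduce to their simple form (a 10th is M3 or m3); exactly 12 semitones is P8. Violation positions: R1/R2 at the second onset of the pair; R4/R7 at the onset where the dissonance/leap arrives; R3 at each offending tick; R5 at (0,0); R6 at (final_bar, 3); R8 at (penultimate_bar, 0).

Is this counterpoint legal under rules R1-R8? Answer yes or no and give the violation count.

No (6 violations)

bar 0: v0=C3 v1=C4 (P8)
bar 1: v0=D3 v1=B3 (M6)
bar 2: v0=B2 v1=B3 (P8)
bar 3: v0=C3 v1=C4 (P8)
bar 4: v0=D3 v1=D4 (P8)
bar 5: v0=B2 v1=G3 (m6)
bar 6: v0=C3 v1=C4 (P8)
  R1 @ bar3.0: B2/B3 P8 -> C3/C4 P8 similar
  R2 @ bar4.0: C3/E3 M3 -> D3/D4 P8 similar
  R7 @ bar4.0: E3->D4 leap 10st
  R4 @ bar4.3: D3/E4 M2 untreated
  R2 @ bar6.0: B2/D3 m3 -> C3/C4 P8 similar
  R7 @ bar6.0: D3->C4 leap 10st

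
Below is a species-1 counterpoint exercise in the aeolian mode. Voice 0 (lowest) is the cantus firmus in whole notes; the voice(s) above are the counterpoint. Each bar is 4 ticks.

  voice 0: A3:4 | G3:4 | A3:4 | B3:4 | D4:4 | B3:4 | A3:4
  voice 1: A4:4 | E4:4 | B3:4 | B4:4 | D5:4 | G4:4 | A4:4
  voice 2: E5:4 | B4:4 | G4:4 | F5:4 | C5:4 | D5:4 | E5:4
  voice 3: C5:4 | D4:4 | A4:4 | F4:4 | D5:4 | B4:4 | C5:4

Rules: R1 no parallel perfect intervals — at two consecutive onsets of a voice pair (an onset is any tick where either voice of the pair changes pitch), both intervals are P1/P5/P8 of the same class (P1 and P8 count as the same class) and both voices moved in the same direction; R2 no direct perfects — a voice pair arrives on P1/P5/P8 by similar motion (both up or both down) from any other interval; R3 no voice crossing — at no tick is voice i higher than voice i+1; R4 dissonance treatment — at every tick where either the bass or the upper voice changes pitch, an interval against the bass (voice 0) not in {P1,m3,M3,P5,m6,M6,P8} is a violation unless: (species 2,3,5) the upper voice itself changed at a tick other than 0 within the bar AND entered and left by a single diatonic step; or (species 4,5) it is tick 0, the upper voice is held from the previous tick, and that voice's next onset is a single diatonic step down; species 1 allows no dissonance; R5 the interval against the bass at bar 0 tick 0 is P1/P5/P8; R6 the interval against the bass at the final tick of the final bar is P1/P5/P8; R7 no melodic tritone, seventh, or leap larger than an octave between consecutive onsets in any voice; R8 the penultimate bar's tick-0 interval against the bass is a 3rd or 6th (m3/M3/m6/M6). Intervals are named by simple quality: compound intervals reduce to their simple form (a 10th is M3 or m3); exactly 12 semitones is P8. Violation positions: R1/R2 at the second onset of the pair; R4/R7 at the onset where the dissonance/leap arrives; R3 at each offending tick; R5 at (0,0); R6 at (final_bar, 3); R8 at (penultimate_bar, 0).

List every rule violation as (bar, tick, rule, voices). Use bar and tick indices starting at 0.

(0, 0, R3, (2, 3))
(0, 0, R5, (0, 3))
(0, 1, R3, (2, 3))
(0, 2, R3, (2, 3))
(0, 3, R3, (2, 3))
(1, 0, R1, (1, 2))
(1, 0, R2, (0, 3))
(1, 0, R3, (2, 3))
(1, 0, R7, (3,))
(1, 1, R3, (2, 3))
(1, 2, R3, (2, 3))
(1, 3, R3, (2, 3))
(2, 0, R2, (0, 3))
(2, 0, R4, (0, 1))
(2, 0, R4, (0, 2))
(3, 0, R2, (0, 1))
(3, 0, R3, (2, 3))
(3, 0, R4, (0, 2))
(3, 0, R4, (0, 3))
(3, 0, R7, (2,))
(3, 1, R3, (2, 3))
(3, 2, R3, (2, 3))
(3, 3, R3, (2, 3))
(4, 0, R1, (0, 1))
(4, 0, R2, (0, 3))
(4, 0, R2, (1, 3))
(4, 0, R3, (1, 2))
(4, 0, R4, (0, 2))
(4, 1, R3, (1, 2))
(4, 2, R3, (1, 2))
(4, 3, R3, (1, 2))
(5, 0, R1, (0, 3))
(5, 0, R3, (2, 3))
(5, 0, R8, (0, 3))
(5, 1, R3, (2, 3))
(5, 2, R3, (2, 3))
(5, 3, R3, (2, 3))
(6, 0, R1, (1, 2))
(6, 0, R3, (2, 3))
(6, 1, R3, (2, 3))
(6, 2, R3, (2, 3))
(6, 3, R3, (2, 3))
(6, 3, R6, (0, 3))

bar 0: v0=A3 v1=A4 v2=E5 v3=C5 downbeat m3
bar 1: v0=G3 v1=E4 v2=B4 v3=D4 downbeat P5
bar 2: v0=A3 v1=B3 v2=G4 v3=A4 downbeat P8
bar 3: v0=B3 v1=B4 v2=F5 v3=F4 downbeat TT
bar 4: v0=D4 v1=D5 v2=C5 v3=D5 downbeat P8
bar 5: v0=B3 v1=G4 v2=D5 v3=B4 downbeat P8
bar 6: v0=A3 v1=A4 v2=E5 v3=C5 downbeat m3
  -> R3 @ bar 0 tick 0 v(2, 3): E5 above C5
  -> R5 @ bar 0 tick 0 v(0, 3): opens on m3
  -> R3 @ bar 0 tick 1 v(2, 3): E5 above C5
  -> R3 @ bar 0 tick 2 v(2, 3): E5 above C5
  -> R3 @ bar 0 tick 3 v(2, 3): E5 above C5
  -> R1 @ bar 1 tick 0 v(1, 2): A4/E5 P5 -> E4/B4 P5 similar
  -> R2 @ bar 1 tick 0 v(0, 3): A3/C5 m3 -> G3/D4 P5 similar
  -> R3 @ bar 1 tick 0 v(2, 3): B4 above D4
  -> R7 @ bar 1 tick 0 v(3,): C5->D4 leap 10st
  -> R3 @ bar 1 tick 1 v(2, 3): B4 above D4
  -> R3 @ bar 1 tick 2 v(2, 3): B4 above D4
  -> R3 @ bar 1 tick 3 v(2, 3): B4 above D4
  -> R2 @ bar 2 tick 0 v(0, 3): G3/D4 P5 -> A3/A4 P8 similar
  -> R4 @ bar 2 tick 0 v(0, 1): A3/B3 M2 untreated
  -> R4 @ bar 2 tick 0 v(0, 2): A3/G4 m7 untreated
  -> R2 @ bar 3 tick 0 v(0, 1): A3/B3 M2 -> B3/B4 P8 similar
  -> R3 @ bar 3 tick 0 v(2, 3): F5 above F4
  -> R4 @ bar 3 tick 0 v(0, 2): B3/F5 TT untreated
  -> R4 @ bar 3 tick 0 v(0, 3): B3/F4 TT untreated
  -> R7 @ bar 3 tick 0 v(2,): G4->F5 leap 10st
  -> R3 @ bar 3 tick 1 v(2, 3): F5 above F4
  -> R3 @ bar 3 tick 2 v(2, 3): F5 above F4
  -> R3 @ bar 3 tick 3 v(2, 3): F5 above F4
  -> R1 @ bar 4 tick 0 v(0, 1): B3/B4 P8 -> D4/D5 P8 similar
  -> R2 @ bar 4 tick 0 v(0, 3): B3/F4 TT -> D4/D5 P8 similar
  -> R2 @ bar 4 tick 0 v(1, 3): B4/F4 TT -> D5/D5 P1 similar
  -> R3 @ bar 4 tick 0 v(1, 2): D5 above C5
  -> R4 @ bar 4 tick 0 v(0, 2): D4/C5 m7 untreated
  -> R3 @ bar 4 tick 1 v(1, 2): D5 above C5
  -> R3 @ bar 4 tick 2 v(1, 2): D5 above C5
  -> R3 @ bar 4 tick 3 v(1, 2): D5 above C5
  -> R1 @ bar 5 tick 0 v(0, 3): D4/D5 P8 -> B3/B4 P8 similar
  -> R3 @ bar 5 tick 0 v(2, 3): D5 above B4
  -> R8 @ bar 5 tick 0 v(0, 3): penult P8 not 3rd/6th
  -> R3 @ bar 5 tick 1 v(2, 3): D5 above B4
  -> R3 @ bar 5 tick 2 v(2, 3): D5 above B4
  -> R3 @ bar 5 tick 3 v(2, 3): D5 above B4
  -> R1 @ bar 6 tick 0 v(1, 2): G4/D5 P5 -> A4/E5 P5 similar
  -> R3 @ bar 6 tick 0 v(2, 3): E5 above C5
  -> R3 @ bar 6 tick 1 v(2, 3): E5 above C5
  -> R3 @ bar 6 tick 2 v(2, 3): E5 above C5
  -> R3 @ bar 6 tick 3 v(2, 3): E5 above C5
  -> R6 @ bar 6 tick 3 v(0, 3): closes on m3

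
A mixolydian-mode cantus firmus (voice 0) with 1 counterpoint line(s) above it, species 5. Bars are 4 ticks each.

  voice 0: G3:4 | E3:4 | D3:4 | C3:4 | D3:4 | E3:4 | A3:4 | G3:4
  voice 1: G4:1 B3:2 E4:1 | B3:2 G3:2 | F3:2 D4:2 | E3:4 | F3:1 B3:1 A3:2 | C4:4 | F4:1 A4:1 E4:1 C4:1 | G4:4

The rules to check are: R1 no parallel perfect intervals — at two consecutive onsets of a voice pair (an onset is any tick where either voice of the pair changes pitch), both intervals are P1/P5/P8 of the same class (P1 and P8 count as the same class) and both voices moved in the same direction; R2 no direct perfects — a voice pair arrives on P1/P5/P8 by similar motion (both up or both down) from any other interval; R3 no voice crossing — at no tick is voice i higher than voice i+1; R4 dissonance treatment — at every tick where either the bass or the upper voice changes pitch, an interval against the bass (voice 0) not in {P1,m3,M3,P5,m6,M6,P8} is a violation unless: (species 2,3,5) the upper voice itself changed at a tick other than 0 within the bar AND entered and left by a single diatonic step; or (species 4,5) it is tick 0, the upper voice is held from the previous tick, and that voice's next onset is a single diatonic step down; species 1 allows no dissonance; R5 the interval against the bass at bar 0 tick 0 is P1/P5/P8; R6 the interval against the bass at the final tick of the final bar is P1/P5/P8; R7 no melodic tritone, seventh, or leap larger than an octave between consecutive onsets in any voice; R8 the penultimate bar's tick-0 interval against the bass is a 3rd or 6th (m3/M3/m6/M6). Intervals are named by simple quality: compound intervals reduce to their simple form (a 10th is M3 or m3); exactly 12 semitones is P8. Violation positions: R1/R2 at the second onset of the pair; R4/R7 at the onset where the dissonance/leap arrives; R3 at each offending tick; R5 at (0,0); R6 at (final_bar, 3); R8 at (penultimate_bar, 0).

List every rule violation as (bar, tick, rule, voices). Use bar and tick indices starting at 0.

bar 0: v0=G3 v1=G4 downbeat P8
bar 1: v0=E3 v1=B3 downbeat P5
bar 2: v0=D3 v1=F3 downbeat m3
bar 3: v0=C3 v1=E3 downbeat M3
bar 4: v0=D3 v1=F3 downbeat m3
bar 5: v0=E3 v1=C4 downbeat m6
bar 6: v0=A3 v1=F4 downbeat m6
bar 7: v0=G3 v1=G4 downbeat P8
  -> R2 @ bar 1 tick 0 v(0, 1): G3/E4 M6 -> E3/B3 P5 similar
  -> R7 @ bar 3 tick 0 v(1,): D4->E3 leap 10st
  -> R7 @ bar 4 tick 1 v(1,): F3->B3 leap 6st

(1, 0, R2, (0, 1))
(3, 0, R7, (1,))
(4, 1, R7, (1,))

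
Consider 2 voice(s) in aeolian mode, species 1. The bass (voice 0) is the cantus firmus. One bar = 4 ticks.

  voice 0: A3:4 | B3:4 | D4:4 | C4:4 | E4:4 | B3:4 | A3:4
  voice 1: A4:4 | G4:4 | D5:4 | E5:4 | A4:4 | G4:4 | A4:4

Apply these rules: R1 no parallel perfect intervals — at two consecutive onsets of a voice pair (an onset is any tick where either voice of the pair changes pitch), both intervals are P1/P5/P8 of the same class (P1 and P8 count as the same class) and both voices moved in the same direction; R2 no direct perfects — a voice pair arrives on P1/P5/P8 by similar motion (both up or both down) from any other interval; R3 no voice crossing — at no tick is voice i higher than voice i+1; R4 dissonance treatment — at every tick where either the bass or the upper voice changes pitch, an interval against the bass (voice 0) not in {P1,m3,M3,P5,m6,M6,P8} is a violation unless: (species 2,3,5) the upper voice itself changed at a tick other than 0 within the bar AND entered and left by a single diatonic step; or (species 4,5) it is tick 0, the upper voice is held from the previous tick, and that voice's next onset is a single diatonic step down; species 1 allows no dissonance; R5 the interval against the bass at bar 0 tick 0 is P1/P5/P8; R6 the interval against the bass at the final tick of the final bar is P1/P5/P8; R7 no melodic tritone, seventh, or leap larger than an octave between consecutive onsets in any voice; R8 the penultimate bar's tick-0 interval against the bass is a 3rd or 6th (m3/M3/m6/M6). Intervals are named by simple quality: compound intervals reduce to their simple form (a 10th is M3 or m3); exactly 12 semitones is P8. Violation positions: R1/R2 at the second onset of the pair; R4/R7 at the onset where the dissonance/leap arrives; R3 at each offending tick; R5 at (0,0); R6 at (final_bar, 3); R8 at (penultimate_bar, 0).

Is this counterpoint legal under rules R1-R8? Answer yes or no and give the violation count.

bar 0: v0=A3 v1=A4 (P8)
bar 1: v0=B3 v1=G4 (m6)
bar 2: v0=D4 v1=D5 (P8)
bar 3: v0=C4 v1=E5 (M3)
bar 4: v0=E4 v1=A4 (P4)
bar 5: v0=B3 v1=G4 (m6)
bar 6: v0=A3 v1=A4 (P8)
  R2 @ bar2.0: B3/G4 m6 -> D4/D5 P8 similar
  R4 @ bar4.0: E4/A4 P4 untreated

No (2 violations)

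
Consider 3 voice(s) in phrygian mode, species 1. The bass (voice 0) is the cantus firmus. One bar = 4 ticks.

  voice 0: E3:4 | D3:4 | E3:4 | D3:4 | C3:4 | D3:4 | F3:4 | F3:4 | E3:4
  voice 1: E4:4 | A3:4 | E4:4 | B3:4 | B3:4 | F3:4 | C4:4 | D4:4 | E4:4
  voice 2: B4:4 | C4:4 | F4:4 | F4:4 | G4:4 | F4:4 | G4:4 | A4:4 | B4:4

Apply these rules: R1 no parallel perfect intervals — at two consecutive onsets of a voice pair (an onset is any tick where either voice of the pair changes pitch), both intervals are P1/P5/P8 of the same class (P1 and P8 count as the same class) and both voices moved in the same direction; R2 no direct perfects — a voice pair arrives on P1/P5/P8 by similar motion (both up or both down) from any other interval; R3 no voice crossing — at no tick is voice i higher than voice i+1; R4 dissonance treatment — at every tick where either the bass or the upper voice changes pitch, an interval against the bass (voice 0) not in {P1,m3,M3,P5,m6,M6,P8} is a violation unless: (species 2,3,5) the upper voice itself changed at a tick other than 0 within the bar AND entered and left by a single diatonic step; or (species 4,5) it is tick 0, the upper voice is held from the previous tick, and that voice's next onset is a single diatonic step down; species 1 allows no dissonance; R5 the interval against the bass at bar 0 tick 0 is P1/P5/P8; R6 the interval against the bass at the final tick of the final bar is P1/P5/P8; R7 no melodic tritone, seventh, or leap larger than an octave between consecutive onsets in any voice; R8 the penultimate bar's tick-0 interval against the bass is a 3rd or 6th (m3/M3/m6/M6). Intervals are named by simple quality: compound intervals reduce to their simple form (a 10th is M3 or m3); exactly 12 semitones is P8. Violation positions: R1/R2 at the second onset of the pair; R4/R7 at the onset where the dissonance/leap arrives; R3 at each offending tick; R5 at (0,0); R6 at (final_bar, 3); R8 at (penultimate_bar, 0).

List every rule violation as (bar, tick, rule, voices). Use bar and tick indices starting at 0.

bar 0: v0=E3 v1=E4 v2=B4 downbeat P5
bar 1: v0=D3 v1=A3 v2=C4 downbeat m7
bar 2: v0=E3 v1=E4 v2=F4 downbeat m2
bar 3: v0=D3 v1=B3 v2=F4 downbeat m3
bar 4: v0=C3 v1=B3 v2=G4 downbeat P5
bar 5: v0=D3 v1=F3 v2=F4 downbeat m3
bar 6: v0=F3 v1=C4 v2=G4 downbeat M2
bar 7: v0=F3 v1=D4 v2=A4 downbeat M3
bar 8: v0=E3 v1=E4 v2=B4 downbeat P5
  -> R2 @ bar 1 tick 0 v(0, 1): E3/E4 P8 -> D3/A3 P5 similar
  -> R4 @ bar 1 tick 0 v(0, 2): D3/C4 m7 untreated
  -> R7 @ bar 1 tick 0 v(2,): B4->C4 leap 11st
  -> R2 @ bar 2 tick 0 v(0, 1): D3/A3 P5 -> E3/E4 P8 similar
  -> R4 @ bar 2 tick 0 v(0, 2): E3/F4 m2 untreated
  -> R4 @ bar 4 tick 0 v(0, 1): C3/B3 M7 untreated
  -> R2 @ bar 5 tick 0 v(1, 2): B3/G4 m6 -> F3/F4 P8 similar
  -> R7 @ bar 5 tick 0 v(1,): B3->F3 leap 6st
  -> R2 @ bar 6 tick 0 v(0, 1): D3/F3 m3 -> F3/C4 P5 similar
  -> R2 @ bar 6 tick 0 v(1, 2): F3/F4 P8 -> C4/G4 P5 similar
  -> R4 @ bar 6 tick 0 v(0, 2): F3/G4 M2 untreated
  -> R1 @ bar 7 tick 0 v(1, 2): C4/G4 P5 -> D4/A4 P5 similar
  -> R1 @ bar 8 tick 0 v(1, 2): D4/A4 P5 -> E4/B4 P5 similar

(1, 0, R2, (0, 1))
(1, 0, R4, (0, 2))
(1, 0, R7, (2,))
(2, 0, R2, (0, 1))
(2, 0, R4, (0, 2))
(4, 0, R4, (0, 1))
(5, 0, R2, (1, 2))
(5, 0, R7, (1,))
(6, 0, R2, (0, 1))
(6, 0, R2, (1, 2))
(6, 0, R4, (0, 2))
(7, 0, R1, (1, 2))
(8, 0, R1, (1, 2))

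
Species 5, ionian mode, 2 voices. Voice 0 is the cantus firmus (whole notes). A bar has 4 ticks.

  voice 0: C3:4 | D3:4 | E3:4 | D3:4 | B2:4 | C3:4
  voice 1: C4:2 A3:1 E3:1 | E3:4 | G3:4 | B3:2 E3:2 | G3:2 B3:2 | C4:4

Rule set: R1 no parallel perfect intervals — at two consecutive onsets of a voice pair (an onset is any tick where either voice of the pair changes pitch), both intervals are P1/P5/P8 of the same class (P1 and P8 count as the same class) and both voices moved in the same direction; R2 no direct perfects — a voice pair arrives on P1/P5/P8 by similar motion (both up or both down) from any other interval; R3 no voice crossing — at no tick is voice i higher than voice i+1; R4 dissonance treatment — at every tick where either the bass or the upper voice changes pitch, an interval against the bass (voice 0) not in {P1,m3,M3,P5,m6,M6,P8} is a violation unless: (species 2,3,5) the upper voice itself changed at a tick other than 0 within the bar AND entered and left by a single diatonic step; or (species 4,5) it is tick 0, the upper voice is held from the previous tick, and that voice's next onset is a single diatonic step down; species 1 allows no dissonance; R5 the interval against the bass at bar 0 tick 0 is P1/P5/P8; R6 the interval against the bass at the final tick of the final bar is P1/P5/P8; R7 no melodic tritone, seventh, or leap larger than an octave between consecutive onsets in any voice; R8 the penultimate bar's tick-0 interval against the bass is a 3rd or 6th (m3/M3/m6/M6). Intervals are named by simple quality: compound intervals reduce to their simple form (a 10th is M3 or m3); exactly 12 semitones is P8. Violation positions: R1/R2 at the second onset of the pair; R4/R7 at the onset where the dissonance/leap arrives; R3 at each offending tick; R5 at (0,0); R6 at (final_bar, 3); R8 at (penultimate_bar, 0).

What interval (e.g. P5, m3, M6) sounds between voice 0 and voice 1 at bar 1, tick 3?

voice 0=D3 voice 1=E3 -> M2

M2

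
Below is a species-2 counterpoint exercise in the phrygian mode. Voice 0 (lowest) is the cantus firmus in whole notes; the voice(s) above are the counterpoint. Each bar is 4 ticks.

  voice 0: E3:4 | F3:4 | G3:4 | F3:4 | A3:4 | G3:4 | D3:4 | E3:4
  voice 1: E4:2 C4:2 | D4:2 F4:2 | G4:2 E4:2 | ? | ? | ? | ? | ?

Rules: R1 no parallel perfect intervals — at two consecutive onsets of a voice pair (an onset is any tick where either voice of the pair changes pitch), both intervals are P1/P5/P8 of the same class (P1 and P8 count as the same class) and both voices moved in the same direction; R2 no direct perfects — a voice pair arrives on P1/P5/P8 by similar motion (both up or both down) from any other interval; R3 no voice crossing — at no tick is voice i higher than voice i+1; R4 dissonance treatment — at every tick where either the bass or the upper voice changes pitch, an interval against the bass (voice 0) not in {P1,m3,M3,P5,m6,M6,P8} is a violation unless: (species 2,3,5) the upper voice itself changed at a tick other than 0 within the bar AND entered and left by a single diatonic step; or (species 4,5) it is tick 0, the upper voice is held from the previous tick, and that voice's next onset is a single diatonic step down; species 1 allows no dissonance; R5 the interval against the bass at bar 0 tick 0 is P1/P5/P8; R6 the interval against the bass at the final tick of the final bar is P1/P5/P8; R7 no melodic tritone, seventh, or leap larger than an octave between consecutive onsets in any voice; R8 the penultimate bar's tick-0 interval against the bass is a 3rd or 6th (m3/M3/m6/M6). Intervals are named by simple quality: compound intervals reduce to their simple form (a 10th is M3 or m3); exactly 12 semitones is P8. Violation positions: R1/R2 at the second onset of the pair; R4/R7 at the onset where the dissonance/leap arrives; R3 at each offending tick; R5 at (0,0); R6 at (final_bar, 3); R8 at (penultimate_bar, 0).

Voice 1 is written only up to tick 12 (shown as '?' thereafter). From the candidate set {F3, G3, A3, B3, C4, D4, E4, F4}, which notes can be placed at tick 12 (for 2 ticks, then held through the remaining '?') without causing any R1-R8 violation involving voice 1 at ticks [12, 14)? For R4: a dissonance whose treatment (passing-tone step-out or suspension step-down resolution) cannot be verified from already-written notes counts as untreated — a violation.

{A3, D4, F4}

F3: violates R2,R7
G3: violates R4
A3: legal
B3: violates R4
C4: violates R2
D4: legal
E4: violates R4
F4: legal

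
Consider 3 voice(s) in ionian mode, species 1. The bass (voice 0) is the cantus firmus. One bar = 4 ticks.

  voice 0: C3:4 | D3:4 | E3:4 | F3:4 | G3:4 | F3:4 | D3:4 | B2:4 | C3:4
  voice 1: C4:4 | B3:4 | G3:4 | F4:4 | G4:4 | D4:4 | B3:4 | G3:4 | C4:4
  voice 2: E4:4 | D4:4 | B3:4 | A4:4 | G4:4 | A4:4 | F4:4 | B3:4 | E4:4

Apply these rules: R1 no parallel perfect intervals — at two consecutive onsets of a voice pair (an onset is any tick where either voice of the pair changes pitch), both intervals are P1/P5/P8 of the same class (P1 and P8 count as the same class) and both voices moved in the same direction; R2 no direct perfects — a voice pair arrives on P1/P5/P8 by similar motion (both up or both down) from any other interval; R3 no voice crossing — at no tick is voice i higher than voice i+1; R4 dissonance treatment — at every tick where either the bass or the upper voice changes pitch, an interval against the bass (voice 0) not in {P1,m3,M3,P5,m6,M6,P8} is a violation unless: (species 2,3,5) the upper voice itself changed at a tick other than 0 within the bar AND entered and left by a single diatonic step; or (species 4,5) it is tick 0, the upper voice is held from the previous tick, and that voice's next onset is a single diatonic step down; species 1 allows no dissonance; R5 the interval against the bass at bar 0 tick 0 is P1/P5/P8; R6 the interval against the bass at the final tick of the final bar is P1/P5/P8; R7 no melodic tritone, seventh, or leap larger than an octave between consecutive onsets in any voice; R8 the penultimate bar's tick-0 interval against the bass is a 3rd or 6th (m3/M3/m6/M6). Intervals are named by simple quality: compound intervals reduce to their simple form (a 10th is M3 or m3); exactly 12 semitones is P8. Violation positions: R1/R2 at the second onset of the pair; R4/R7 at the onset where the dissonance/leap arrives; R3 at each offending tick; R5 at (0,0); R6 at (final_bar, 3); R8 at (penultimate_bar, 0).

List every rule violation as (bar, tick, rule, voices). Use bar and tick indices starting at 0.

bar 0: v0=C3 v1=C4 v2=E4 downbeat M3
bar 1: v0=D3 v1=B3 v2=D4 downbeat P8
bar 2: v0=E3 v1=G3 v2=B3 downbeat P5
bar 3: v0=F3 v1=F4 v2=A4 downbeat M3
bar 4: v0=G3 v1=G4 v2=G4 downbeat P8
bar 5: v0=F3 v1=D4 v2=A4 downbeat M3
bar 6: v0=D3 v1=B3 v2=F4 downbeat m3
bar 7: v0=B2 v1=G3 v2=B3 downbeat P8
bar 8: v0=C3 v1=C4 v2=E4 downbeat M3
  -> R5 @ bar 0 tick 0 v(0, 2): opens on M3
  -> R2 @ bar 3 tick 0 v(0, 1): E3/G3 m3 -> F3/F4 P8 similar
  -> R7 @ bar 3 tick 0 v(1,): G3->F4 leap 10st
  -> R7 @ bar 3 tick 0 v(2,): B3->A4 leap 10st
  -> R1 @ bar 4 tick 0 v(0, 1): F3/F4 P8 -> G3/G4 P8 similar
  -> R2 @ bar 7 tick 0 v(0, 2): D3/F4 m3 -> B2/B3 P8 similar
  -> R7 @ bar 7 tick 0 v(2,): F4->B3 leap 6st
  -> R8 @ bar 7 tick 0 v(0, 2): penult P8 not 3rd/6th
  -> R2 @ bar 8 tick 0 v(0, 1): B2/G3 m6 -> C3/C4 P8 similar
  -> R6 @ bar 8 tick 3 v(0, 2): closes on M3

(0, 0, R5, (0, 2))
(3, 0, R2, (0, 1))
(3, 0, R7, (1,))
(3, 0, R7, (2,))
(4, 0, R1, (0, 1))
(7, 0, R2, (0, 2))
(7, 0, R7, (2,))
(7, 0, R8, (0, 2))
(8, 0, R2, (0, 1))
(8, 3, R6, (0, 2))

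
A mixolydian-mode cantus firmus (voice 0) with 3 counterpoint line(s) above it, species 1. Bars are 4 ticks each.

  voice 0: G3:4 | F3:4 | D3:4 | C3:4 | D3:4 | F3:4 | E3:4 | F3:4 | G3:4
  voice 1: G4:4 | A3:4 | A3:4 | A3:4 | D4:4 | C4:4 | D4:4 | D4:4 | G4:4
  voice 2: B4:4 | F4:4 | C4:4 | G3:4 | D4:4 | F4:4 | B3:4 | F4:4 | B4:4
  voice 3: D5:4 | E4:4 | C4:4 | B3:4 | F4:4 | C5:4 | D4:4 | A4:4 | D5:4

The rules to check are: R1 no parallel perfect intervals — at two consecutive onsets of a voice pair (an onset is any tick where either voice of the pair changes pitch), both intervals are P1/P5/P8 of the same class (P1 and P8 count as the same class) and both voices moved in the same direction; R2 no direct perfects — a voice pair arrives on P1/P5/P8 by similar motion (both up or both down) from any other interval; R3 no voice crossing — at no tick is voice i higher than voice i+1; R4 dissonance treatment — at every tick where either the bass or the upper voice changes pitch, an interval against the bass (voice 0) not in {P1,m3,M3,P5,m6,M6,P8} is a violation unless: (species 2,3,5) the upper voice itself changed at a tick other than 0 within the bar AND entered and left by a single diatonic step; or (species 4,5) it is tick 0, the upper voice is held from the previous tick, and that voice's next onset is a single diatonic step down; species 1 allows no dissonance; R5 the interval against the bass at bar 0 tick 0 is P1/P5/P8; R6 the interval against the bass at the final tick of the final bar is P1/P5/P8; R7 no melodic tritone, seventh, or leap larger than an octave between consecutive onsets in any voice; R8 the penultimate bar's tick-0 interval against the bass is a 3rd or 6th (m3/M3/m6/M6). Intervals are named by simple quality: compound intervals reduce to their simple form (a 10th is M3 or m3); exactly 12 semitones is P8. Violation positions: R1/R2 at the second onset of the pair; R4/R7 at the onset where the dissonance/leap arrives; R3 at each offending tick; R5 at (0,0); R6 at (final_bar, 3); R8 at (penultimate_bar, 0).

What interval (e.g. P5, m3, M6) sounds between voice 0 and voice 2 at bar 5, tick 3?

voice 0=F3 voice 2=F4 -> P8

P8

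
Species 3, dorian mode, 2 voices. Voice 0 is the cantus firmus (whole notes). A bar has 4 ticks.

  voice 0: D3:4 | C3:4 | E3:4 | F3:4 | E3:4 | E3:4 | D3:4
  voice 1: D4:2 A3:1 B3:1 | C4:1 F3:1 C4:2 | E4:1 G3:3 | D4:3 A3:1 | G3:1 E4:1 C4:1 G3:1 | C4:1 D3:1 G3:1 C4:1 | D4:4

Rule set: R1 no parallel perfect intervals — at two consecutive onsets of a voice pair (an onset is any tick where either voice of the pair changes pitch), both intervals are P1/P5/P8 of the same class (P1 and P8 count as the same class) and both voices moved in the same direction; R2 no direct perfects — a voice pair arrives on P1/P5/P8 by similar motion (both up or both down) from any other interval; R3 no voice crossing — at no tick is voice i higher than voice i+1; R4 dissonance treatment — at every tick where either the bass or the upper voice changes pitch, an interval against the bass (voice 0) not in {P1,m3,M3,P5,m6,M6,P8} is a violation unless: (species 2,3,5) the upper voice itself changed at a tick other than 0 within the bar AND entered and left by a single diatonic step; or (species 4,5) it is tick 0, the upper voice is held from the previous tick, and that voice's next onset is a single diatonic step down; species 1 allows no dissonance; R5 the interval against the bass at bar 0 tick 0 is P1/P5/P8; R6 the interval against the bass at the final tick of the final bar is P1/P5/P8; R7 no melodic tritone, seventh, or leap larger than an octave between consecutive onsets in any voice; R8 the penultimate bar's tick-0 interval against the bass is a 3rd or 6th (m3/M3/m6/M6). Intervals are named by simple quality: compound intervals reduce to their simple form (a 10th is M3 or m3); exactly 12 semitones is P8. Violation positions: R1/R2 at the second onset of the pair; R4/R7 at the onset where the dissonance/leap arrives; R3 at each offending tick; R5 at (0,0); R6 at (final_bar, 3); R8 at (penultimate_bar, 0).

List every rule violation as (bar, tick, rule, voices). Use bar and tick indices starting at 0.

bar 0: v0=D3 v1=D4 downbeat P8
bar 1: v0=C3 v1=C4 downbeat P8
bar 2: v0=E3 v1=E4 downbeat P8
bar 3: v0=F3 v1=D4 downbeat M6
bar 4: v0=E3 v1=G3 downbeat m3
bar 5: v0=E3 v1=C4 downbeat m6
bar 6: v0=D3 v1=D4 downbeat P8
  -> R4 @ bar 1 tick 1 v(0, 1): C3/F3 P4 untreated
  -> R1 @ bar 2 tick 0 v(0, 1): C3/C4 P8 -> E3/E4 P8 similar
  -> R3 @ bar 5 tick 1 v(0, 1): E3 above D3
  -> R4 @ bar 5 tick 1 v(0, 1): E3/D3 M2 untreated
  -> R7 @ bar 5 tick 1 v(1,): C4->D3 leap 10st

(1, 1, R4, (0, 1))
(2, 0, R1, (0, 1))
(5, 1, R3, (0, 1))
(5, 1, R4, (0, 1))
(5, 1, R7, (1,))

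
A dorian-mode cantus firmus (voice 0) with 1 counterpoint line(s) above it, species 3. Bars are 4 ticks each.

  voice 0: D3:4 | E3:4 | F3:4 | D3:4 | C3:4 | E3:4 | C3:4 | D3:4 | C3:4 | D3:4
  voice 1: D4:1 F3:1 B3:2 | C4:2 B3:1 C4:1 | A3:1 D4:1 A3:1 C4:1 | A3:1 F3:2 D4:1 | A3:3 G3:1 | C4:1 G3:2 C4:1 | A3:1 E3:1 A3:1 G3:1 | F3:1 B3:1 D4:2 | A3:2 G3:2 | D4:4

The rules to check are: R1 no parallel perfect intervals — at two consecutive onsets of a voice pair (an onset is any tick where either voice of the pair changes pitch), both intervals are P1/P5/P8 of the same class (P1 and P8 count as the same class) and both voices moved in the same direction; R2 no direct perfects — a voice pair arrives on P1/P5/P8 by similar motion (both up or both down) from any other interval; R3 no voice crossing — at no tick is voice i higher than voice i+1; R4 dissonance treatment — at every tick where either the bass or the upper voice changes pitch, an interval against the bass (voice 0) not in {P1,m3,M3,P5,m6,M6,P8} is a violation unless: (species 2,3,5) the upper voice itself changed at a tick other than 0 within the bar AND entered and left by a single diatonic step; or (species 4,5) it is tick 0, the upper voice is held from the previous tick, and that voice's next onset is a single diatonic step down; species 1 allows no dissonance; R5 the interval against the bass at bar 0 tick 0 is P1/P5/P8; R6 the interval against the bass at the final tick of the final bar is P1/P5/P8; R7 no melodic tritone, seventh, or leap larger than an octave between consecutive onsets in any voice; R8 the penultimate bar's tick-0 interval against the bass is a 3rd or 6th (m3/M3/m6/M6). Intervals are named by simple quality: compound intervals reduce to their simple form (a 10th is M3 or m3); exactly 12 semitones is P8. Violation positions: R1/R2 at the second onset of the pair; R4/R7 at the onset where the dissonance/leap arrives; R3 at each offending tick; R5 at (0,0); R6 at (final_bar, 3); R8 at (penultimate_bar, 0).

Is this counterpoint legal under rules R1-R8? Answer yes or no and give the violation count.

bar 0: v0=D3 v1=D4 (P8)
bar 1: v0=E3 v1=C4 (m6)
bar 2: v0=F3 v1=A3 (M3)
bar 3: v0=D3 v1=A3 (P5)
bar 4: v0=C3 v1=A3 (M6)
bar 5: v0=E3 v1=C4 (m6)
bar 6: v0=C3 v1=A3 (M6)
bar 7: v0=D3 v1=F3 (m3)
bar 8: v0=C3 v1=A3 (M6)
bar 9: v0=D3 v1=D4 (P8)
  R7 @ bar0.2: F3->B3 leap 6st
  R1 @ bar3.0: F3/C4 P5 -> D3/A3 P5 similar
  R7 @ bar7.1: F3->B3 leap 6st
  R2 @ bar9.0: C3/G3 P5 -> D3/D4 P8 similar

No (4 violations)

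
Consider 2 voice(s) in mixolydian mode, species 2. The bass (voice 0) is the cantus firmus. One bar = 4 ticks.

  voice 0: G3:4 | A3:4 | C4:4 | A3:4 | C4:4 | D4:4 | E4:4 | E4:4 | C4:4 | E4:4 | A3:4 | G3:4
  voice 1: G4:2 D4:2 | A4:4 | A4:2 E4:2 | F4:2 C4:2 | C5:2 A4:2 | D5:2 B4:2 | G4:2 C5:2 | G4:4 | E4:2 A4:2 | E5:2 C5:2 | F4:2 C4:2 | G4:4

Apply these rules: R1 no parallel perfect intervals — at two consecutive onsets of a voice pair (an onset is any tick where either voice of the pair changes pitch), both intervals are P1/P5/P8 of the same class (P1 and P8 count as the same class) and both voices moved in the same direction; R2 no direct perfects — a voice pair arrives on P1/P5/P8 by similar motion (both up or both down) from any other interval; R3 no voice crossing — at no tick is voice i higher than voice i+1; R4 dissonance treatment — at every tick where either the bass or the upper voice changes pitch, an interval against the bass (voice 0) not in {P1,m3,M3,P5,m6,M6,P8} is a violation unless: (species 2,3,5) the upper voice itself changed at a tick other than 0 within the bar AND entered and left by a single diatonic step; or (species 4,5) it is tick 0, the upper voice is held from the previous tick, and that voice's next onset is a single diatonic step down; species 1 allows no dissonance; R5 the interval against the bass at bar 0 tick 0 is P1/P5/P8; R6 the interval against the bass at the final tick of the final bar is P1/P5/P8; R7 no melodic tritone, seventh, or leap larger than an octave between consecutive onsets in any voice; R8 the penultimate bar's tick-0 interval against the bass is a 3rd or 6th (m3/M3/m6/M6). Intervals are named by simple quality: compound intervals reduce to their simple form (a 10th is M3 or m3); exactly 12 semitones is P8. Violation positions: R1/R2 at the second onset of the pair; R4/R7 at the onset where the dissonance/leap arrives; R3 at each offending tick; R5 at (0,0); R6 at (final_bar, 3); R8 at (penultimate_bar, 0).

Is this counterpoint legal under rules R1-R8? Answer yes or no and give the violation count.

No (4 violations)

bar 0: v0=G3 v1=G4 (P8)
bar 1: v0=A3 v1=A4 (P8)
bar 2: v0=C4 v1=A4 (M6)
bar 3: v0=A3 v1=F4 (m6)
bar 4: v0=C4 v1=C5 (P8)
bar 5: v0=D4 v1=D5 (P8)
bar 6: v0=E4 v1=G4 (m3)
bar 7: v0=E4 v1=G4 (m3)
bar 8: v0=C4 v1=E4 (M3)
bar 9: v0=E4 v1=E5 (P8)
bar 10: v0=A3 v1=F4 (m6)
bar 11: v0=G3 v1=G4 (P8)
  R2 @ bar1.0: G3/D4 P5 -> A3/A4 P8 similar
  R2 @ bar4.0: A3/C4 m3 -> C4/C5 P8 similar
  R2 @ bar5.0: C4/A4 M6 -> D4/D5 P8 similar
  R2 @ bar9.0: C4/A4 M6 -> E4/E5 P8 similar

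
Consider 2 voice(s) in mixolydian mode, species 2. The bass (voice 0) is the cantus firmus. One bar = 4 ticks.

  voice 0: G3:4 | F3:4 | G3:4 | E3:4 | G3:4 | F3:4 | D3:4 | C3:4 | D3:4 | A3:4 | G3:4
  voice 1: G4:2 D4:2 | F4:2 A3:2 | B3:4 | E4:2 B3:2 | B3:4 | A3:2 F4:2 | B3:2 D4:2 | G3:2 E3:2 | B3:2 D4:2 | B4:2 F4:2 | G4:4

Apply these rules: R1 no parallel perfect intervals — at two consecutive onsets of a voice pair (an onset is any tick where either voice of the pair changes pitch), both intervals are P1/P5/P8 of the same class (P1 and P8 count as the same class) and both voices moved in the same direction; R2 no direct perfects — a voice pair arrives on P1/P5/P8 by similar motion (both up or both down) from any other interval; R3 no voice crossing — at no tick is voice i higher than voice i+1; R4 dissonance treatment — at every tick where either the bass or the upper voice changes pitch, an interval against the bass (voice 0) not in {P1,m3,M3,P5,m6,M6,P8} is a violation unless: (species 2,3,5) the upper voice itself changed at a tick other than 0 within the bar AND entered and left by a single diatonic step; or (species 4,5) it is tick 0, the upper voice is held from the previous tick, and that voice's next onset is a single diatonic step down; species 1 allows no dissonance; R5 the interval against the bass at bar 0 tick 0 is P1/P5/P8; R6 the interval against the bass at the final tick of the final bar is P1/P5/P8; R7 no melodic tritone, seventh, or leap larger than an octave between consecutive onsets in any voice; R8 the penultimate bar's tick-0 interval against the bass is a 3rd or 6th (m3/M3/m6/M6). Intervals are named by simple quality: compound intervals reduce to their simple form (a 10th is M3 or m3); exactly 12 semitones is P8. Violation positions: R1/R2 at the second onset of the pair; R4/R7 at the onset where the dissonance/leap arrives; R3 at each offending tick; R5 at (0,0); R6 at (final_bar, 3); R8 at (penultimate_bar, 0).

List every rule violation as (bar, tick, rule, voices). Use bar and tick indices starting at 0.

(6, 0, R7, (1,))
(7, 0, R2, (0, 1))
(9, 0, R4, (0, 1))
(9, 0, R8, (0, 1))
(9, 2, R7, (1,))

bar 0: v0=G3 v1=G4 downbeat P8
bar 1: v0=F3 v1=F4 downbeat P8
bar 2: v0=G3 v1=B3 downbeat M3
bar 3: v0=E3 v1=E4 downbeat P8
bar 4: v0=G3 v1=B3 downbeat M3
bar 5: v0=F3 v1=A3 downbeat M3
bar 6: v0=D3 v1=B3 downbeat M6
bar 7: v0=C3 v1=G3 downbeat P5
bar 8: v0=D3 v1=B3 downbeat M6
bar 9: v0=A3 v1=B4 downbeat M2
bar 10: v0=G3 v1=G4 downbeat P8
  -> R7 @ bar 6 tick 0 v(1,): F4->B3 leap 6st
  -> R2 @ bar 7 tick 0 v(0, 1): D3/D4 P8 -> C3/G3 P5 similar
  -> R4 @ bar 9 tick 0 v(0, 1): A3/B4 M2 untreated
  -> R8 @ bar 9 tick 0 v(0, 1): penult M2 not 3rd/6th
  -> R7 @ bar 9 tick 2 v(1,): B4->F4 leap 6st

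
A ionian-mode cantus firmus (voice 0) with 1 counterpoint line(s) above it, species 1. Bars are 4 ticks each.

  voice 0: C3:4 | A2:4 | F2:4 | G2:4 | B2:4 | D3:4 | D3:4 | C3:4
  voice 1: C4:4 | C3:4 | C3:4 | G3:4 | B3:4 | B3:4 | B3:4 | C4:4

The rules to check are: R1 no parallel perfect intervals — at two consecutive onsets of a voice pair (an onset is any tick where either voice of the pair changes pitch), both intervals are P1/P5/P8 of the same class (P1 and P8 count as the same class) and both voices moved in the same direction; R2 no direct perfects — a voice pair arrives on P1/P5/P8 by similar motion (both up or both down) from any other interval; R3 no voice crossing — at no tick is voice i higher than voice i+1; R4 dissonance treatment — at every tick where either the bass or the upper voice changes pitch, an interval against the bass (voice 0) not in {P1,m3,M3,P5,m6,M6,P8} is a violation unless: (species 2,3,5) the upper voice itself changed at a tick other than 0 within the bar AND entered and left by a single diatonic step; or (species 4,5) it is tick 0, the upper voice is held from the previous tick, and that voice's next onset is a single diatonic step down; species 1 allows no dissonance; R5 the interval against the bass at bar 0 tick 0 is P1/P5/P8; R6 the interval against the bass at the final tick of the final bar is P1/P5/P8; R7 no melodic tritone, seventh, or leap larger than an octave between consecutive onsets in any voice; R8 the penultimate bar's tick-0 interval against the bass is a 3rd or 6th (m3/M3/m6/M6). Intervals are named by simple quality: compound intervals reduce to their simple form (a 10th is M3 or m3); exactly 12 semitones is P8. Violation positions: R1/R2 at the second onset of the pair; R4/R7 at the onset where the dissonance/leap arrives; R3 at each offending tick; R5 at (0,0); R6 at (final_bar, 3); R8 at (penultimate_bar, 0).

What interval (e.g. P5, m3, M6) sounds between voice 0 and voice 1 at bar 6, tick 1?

voice 0=D3 voice 1=B3 -> M6

M6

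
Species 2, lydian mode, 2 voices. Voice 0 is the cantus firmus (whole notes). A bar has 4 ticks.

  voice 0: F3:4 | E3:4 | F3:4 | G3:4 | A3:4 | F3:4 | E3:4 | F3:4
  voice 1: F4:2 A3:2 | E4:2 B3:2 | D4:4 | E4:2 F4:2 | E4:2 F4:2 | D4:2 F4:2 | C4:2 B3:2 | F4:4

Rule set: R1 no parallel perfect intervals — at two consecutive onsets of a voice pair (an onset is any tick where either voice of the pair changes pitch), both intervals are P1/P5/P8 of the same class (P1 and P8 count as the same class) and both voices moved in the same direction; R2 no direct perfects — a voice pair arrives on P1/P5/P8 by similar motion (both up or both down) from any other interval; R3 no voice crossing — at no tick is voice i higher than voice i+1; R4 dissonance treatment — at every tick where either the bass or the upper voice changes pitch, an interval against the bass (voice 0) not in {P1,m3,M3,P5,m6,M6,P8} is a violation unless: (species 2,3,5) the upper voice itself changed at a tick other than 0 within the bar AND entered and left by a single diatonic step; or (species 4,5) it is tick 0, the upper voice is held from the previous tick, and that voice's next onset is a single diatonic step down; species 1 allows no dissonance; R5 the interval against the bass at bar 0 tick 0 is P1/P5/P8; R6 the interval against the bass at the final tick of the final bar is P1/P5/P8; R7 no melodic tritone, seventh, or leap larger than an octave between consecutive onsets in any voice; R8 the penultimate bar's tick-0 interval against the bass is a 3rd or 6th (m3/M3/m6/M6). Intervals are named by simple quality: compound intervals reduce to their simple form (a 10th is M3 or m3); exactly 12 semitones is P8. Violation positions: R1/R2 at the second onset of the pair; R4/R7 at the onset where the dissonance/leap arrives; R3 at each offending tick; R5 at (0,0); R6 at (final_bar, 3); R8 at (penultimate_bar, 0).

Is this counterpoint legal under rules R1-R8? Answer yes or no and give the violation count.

bar 0: v0=F3 v1=F4 (P8)
bar 1: v0=E3 v1=E4 (P8)
bar 2: v0=F3 v1=D4 (M6)
bar 3: v0=G3 v1=E4 (M6)
bar 4: v0=A3 v1=E4 (P5)
bar 5: v0=F3 v1=D4 (M6)
bar 6: v0=E3 v1=C4 (m6)
bar 7: v0=F3 v1=F4 (P8)
  R2 @ bar7.0: E3/B3 P5 -> F3/F4 P8 similar
  R7 @ bar7.0: B3->F4 leap 6st

No (2 violations)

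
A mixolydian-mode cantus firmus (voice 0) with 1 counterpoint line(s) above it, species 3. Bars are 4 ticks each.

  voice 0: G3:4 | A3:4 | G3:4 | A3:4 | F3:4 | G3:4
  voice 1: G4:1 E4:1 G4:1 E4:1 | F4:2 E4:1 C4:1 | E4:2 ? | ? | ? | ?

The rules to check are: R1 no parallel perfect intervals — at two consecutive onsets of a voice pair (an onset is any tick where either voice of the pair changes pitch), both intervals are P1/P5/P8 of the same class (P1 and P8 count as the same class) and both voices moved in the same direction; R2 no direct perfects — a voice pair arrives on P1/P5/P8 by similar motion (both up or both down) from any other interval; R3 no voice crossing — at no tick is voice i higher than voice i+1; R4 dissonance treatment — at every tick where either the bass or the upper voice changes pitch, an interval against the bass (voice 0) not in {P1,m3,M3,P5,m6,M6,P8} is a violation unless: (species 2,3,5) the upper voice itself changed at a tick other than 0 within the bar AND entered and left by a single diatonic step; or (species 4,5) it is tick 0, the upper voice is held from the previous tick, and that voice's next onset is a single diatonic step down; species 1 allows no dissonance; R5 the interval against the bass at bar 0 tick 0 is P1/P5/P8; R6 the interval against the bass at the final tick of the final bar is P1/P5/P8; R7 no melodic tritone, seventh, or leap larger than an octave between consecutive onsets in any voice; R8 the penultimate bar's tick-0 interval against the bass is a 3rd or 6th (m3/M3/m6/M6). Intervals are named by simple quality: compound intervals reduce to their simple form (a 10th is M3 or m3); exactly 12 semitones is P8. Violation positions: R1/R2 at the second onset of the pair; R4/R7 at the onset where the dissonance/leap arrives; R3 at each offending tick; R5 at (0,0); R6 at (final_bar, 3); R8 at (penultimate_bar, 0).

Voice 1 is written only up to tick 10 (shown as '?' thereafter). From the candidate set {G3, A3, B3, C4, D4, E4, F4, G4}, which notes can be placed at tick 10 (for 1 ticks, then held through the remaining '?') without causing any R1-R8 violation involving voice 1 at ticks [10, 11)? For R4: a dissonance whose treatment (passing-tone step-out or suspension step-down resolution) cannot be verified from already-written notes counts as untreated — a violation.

G3: legal
A3: violates R4
B3: legal
C4: violates R4
D4: legal
E4: legal
F4: violates R4
G4: legal

{B3, D4, E4, G3, G4}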